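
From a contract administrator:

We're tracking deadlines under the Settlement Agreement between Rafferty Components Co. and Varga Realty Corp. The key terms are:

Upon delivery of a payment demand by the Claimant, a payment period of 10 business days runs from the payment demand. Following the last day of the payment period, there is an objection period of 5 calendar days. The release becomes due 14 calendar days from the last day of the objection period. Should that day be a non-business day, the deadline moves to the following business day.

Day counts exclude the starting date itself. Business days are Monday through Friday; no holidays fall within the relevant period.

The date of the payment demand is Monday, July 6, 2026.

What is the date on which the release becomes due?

The last day of the payment period: 10 business days after Monday, July 6, 2026, skipping weekends — Jul 7, Jul 8, Jul 9, Jul 10, Jul 13, Jul 14, Jul 15, Jul 16, Jul 17, Jul 20 — lands on Monday, July 20, 2026.
The last day of the objection period: July 20, 2026 + 5 days = July 25, 2026.
The date on which the release becomes due: 14 calendar days after July 25, 2026 is August 8, 2026. That falls on a Saturday, so it rolls to the next business day, Monday, August 10, 2026.

August 10, 2026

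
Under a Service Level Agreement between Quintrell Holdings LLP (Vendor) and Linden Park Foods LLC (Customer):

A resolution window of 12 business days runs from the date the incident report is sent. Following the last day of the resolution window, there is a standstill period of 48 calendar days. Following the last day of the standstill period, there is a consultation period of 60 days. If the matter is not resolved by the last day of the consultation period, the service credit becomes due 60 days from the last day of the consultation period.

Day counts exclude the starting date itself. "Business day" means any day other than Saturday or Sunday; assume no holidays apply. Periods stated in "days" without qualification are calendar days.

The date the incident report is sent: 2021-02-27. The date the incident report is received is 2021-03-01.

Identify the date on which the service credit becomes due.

2021-08-31

The last day of the resolution window: 12 business days after Saturday, 2021-02-27, skipping weekends — Mar 1, Mar 2, Mar 3, Mar 4, …, Mar 12, Mar 15, Mar 16 — lands on Tuesday, 2021-03-16.
The last day of the standstill period: 48 calendar days after 2021-03-16 is 2021-05-03.
The last day of the consultation period: 2021-05-03 + 60 days = 2021-07-02.
The date on which the service credit becomes due: 2021-07-02 + 60 days = 2021-08-31.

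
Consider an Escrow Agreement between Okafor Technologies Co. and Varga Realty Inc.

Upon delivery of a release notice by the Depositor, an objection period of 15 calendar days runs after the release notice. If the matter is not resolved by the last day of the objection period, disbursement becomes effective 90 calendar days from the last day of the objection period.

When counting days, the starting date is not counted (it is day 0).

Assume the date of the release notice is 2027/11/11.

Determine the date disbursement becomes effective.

2028/02/24

Adding 15 calendar days to 2027/11/11 gives 2027/11/26, which is the last day of the objection period.
Adding 90 calendar days to 2027/11/26 gives 2028/02/24, which is the date disbursement becomes effective.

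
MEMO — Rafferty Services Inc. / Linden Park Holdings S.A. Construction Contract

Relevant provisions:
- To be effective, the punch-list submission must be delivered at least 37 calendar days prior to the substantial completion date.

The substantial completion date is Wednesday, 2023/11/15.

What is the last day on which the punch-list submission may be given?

Counting back 37 calendar days from 2023/11/15 gives 2023/10/09.

2023/10/09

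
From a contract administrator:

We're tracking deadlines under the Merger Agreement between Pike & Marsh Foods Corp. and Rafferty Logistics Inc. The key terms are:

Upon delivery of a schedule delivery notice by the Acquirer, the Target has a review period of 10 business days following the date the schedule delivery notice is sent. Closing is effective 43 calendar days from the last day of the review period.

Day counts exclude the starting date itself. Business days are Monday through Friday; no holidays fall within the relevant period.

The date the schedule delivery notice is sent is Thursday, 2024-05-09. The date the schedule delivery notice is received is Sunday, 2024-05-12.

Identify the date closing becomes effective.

2024-07-05

The last day of the review period: counting 10 business days from Thursday, 2024-05-09 (May 10, May 13, May 14, May 15, May 16, May 17, May 20, May 21, May 22, May 23, skipping weekends) reaches Thursday, 2024-05-23.
The date closing becomes effective: 2024-05-23 + 43 days = 2024-07-05.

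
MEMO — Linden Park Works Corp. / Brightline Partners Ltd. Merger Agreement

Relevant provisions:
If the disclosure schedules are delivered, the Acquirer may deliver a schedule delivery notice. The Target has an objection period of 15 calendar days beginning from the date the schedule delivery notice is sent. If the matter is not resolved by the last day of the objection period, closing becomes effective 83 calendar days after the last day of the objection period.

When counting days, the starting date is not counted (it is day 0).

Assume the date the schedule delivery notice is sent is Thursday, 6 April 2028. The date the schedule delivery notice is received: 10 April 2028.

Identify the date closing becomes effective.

13 July 2028

The last day of the objection period: 15 calendar days after 6 April 2028 is 21 April 2028.
The date closing becomes effective: 83 calendar days after 21 April 2028 is 13 July 2028.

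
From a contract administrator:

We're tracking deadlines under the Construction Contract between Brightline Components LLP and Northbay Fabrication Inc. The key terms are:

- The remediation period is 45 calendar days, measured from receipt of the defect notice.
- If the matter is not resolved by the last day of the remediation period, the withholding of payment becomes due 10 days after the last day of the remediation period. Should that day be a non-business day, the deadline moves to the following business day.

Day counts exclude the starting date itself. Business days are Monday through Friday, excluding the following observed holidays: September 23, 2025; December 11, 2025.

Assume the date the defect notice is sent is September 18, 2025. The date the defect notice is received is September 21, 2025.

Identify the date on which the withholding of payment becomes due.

November 17, 2025

The last day of the remediation period: 45 calendar days after September 21, 2025 is November 5, 2025.
Adding 10 calendar days to November 5, 2025 gives November 15, 2025, which is the date on which the withholding of payment becomes due. That falls on a Saturday, so it rolls to the next business day, Monday, November 17, 2025.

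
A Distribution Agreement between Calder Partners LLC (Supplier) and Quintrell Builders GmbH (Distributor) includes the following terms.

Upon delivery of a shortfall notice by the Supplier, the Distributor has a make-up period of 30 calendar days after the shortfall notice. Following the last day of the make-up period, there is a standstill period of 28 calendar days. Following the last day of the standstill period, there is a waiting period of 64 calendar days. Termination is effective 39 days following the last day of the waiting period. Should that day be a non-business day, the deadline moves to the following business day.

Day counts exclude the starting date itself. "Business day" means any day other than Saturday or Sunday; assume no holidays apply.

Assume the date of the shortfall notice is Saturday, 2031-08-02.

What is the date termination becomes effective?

Adding 30 calendar days to 2031-08-02 gives 2031-09-01, which is the last day of the make-up period.
The last day of the standstill period: 2031-09-01 + 28 days = 2031-09-29.
Adding 64 calendar days to 2031-09-29 gives 2031-12-02, which is the last day of the waiting period.
Adding 39 calendar days to 2031-12-02 gives 2032-01-10, which is the date termination becomes effective. That falls on a Saturday, so it rolls to the next business day, Monday, 2032-01-12.

2032-01-12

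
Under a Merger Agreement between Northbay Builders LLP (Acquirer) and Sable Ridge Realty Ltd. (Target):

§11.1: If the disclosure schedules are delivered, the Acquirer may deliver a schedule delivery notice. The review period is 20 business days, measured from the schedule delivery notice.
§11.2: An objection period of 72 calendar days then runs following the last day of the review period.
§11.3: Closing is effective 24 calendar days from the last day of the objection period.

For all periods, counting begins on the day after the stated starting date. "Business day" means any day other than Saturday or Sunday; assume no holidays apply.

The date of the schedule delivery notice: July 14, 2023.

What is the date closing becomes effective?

November 15, 2023

The last day of the review period: 20 business days after Friday, July 14, 2023, skipping weekends — Jul 17, Jul 18, Jul 19, Jul 20, …, Aug 9, Aug 10, Aug 11 — lands on Friday, August 11, 2023.
The last day of the objection period: 72 calendar days after August 11, 2023 is October 22, 2023.
The date closing becomes effective: 24 calendar days after October 22, 2023 is November 15, 2023.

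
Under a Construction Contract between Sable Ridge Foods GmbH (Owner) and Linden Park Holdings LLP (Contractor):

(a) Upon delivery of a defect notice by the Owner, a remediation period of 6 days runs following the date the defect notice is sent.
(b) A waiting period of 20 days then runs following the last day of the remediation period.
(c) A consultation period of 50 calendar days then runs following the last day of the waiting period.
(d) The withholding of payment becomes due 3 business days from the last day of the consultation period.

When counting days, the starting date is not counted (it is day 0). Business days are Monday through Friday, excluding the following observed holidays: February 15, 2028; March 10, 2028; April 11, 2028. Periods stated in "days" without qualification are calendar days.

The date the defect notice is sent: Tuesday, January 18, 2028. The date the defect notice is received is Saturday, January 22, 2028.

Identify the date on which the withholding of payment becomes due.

The last day of the remediation period: 6 calendar days after January 18, 2028 is January 24, 2028.
The last day of the waiting period: January 24, 2028 + 20 days = February 13, 2028.
Adding 50 calendar days to February 13, 2028 gives April 3, 2028, which is the last day of the consultation period.
The date on which the withholding of payment becomes due: counting 3 business days from Monday, April 3, 2028 (Apr 4, Apr 5, Apr 6, skipping weekends) reaches Thursday, April 6, 2028.

April 6, 2028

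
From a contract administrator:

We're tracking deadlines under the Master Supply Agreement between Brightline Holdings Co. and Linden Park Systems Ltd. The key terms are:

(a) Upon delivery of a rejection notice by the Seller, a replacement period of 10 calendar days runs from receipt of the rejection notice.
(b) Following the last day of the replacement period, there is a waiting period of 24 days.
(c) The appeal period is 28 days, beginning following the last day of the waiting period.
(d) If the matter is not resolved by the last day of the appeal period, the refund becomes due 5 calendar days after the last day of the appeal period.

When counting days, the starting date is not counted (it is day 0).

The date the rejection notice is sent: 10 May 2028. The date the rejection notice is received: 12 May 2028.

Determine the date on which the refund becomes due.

The last day of the replacement period: 12 May 2028 + 10 days = 22 May 2028.
Adding 24 calendar days to 22 May 2028 gives 15 June 2028, which is the last day of the waiting period.
Adding 28 calendar days to 15 June 2028 gives 13 July 2028, which is the last day of the appeal period.
The date on which the refund becomes due: 13 July 2028 + 5 days = 18 July 2028.

18 July 2028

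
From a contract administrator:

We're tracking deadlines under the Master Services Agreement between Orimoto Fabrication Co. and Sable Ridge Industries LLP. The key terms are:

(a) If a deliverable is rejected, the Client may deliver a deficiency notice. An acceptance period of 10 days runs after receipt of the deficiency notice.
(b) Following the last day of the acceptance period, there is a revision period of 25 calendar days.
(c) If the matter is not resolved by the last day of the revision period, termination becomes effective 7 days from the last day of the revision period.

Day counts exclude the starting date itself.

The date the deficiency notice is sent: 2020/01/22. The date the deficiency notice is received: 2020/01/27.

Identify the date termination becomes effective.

2020/03/09

Adding 10 calendar days to 2020/01/27 gives 2020/02/06, which is the last day of the acceptance period.
Adding 25 calendar days to 2020/02/06 gives 2020/03/02, which is the last day of the revision period.
Adding 7 calendar days to 2020/03/02 gives 2020/03/09, which is the date termination becomes effective.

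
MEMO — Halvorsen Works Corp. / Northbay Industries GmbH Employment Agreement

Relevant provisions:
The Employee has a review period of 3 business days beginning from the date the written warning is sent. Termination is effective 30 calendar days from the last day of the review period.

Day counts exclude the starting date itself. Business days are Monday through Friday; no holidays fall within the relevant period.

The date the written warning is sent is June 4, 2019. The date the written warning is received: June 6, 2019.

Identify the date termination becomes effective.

July 7, 2019

The last day of the review period: counting 3 business days from Tuesday, June 4, 2019 (Jun 5, Jun 6, Jun 7, skipping weekends) reaches Friday, June 7, 2019.
The date termination becomes effective: 30 calendar days after June 7, 2019 is July 7, 2019.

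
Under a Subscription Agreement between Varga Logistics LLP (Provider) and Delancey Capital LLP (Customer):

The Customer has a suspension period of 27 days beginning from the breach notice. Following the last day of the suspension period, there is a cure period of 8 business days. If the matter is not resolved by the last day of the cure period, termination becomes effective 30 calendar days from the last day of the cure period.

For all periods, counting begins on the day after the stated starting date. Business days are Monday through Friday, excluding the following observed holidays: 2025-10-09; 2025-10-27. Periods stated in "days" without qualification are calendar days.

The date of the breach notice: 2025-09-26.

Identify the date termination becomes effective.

2025-12-05

The last day of the suspension period: 27 calendar days after 2025-09-26 is 2025-10-23.
The last day of the cure period: counting 8 business days from Thursday, 2025-10-23 (Oct 24, Oct 28, Oct 29, Oct 30, Oct 31, Nov 3, Nov 4, Nov 5, skipping weekends and the listed holiday on Oct 27) reaches Wednesday, 2025-11-05.
The date termination becomes effective: 30 calendar days after 2025-11-05 is 2025-12-05.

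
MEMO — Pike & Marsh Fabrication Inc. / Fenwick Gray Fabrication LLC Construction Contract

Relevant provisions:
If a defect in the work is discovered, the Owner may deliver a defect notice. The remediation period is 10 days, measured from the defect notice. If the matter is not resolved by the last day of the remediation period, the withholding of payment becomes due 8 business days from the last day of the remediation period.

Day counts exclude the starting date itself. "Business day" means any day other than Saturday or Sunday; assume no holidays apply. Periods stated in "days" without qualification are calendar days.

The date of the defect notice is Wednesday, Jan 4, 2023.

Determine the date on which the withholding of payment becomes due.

The last day of the remediation period: Jan 4, 2023 + 10 days = Jan 14, 2023.
The date on which the withholding of payment becomes due: counting 8 business days from Saturday, Jan 14, 2023 (Jan 16, Jan 17, Jan 18, Jan 19, Jan 20, Jan 23, Jan 24, Jan 25, skipping weekends) reaches Wednesday, Jan 25, 2023.

Jan 25, 2023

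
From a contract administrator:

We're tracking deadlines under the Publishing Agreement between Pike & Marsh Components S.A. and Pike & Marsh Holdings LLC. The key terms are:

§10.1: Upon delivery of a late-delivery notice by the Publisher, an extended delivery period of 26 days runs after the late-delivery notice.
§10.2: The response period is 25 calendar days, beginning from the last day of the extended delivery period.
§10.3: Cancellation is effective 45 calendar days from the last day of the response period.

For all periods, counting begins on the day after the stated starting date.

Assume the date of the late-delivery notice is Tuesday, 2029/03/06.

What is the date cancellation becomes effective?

2029/06/10

Adding 26 calendar days to 2029/03/06 gives 2029/04/01, which is the last day of the extended delivery period.
The last day of the response period: 2029/04/01 + 25 days = 2029/04/26.
The date cancellation becomes effective: 2029/04/26 + 45 days = 2029/06/10.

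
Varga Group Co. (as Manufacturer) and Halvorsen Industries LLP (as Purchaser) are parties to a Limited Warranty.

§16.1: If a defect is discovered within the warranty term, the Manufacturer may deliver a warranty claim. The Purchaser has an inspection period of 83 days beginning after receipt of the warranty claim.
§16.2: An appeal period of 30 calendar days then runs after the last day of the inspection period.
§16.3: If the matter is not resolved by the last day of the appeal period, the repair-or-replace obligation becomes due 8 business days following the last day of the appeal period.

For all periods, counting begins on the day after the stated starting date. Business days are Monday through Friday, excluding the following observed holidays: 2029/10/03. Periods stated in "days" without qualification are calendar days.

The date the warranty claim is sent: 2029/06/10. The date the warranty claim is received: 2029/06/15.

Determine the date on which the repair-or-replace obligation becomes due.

The last day of the inspection period: 83 calendar days after 2029/06/15 is 2029/09/06.
The last day of the appeal period: 30 calendar days after 2029/09/06 is 2029/10/06.
From Saturday, 2029/10/06, 8 business days (Oct 8, Oct 9, Oct 10, Oct 11, Oct 12, Oct 15, Oct 16, Oct 17, skipping weekends) brings us to Wednesday, 2029/10/17, which is the date on which the repair-or-replace obligation becomes due.

2029/10/17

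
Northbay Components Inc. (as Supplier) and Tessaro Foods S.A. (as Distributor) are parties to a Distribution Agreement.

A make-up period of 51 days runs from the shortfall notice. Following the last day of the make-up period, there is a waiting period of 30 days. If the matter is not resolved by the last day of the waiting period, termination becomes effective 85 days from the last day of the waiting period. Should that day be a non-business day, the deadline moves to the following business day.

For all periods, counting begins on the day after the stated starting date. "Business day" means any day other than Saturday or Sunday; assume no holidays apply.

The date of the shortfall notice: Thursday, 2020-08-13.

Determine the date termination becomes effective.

The last day of the make-up period: 2020-08-13 + 51 days = 2020-10-03.
The last day of the waiting period: 2020-10-03 + 30 days = 2020-11-02.
The date termination becomes effective: 2020-11-02 + 85 days = 2021-01-26. 2021-01-26 is a Tuesday, so no roll-forward applies.

2021-01-26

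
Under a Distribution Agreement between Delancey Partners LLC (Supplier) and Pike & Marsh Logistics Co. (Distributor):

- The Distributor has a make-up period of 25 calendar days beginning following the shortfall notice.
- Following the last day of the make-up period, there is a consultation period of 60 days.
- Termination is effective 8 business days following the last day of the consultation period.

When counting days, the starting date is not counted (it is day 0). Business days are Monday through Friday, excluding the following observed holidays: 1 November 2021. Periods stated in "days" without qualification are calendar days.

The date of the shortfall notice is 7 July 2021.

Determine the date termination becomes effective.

12 October 2021

The last day of the make-up period: 7 July 2021 + 25 days = 1 August 2021.
The last day of the consultation period: 1 August 2021 + 60 days = 30 September 2021.
From Thursday, 30 September 2021, 8 business days (Oct 1, Oct 4, Oct 5, Oct 6, Oct 7, Oct 8, Oct 11, Oct 12, skipping weekends) brings us to Tuesday, 12 October 2021, which is the date termination becomes effective.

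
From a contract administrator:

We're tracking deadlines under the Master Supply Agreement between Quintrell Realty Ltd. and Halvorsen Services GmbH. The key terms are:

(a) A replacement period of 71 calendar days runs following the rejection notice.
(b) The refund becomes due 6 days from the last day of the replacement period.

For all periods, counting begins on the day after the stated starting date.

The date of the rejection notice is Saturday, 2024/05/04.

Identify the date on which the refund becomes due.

The last day of the replacement period: 71 calendar days after 2024/05/04 is 2024/07/14.
The date on which the refund becomes due: 2024/07/14 + 6 days = 2024/07/20.

2024/07/20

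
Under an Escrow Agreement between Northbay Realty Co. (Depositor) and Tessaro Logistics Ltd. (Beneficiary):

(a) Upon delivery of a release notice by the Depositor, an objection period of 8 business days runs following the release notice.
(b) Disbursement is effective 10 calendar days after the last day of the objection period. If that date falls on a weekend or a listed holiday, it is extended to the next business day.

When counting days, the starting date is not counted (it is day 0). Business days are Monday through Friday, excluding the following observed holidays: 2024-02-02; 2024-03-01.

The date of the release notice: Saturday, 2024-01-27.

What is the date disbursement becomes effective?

From Saturday, 2024-01-27, 8 business days (Jan 29, Jan 30, Jan 31, Feb 1, Feb 5, Feb 6, Feb 7, Feb 8, skipping weekends and the listed holiday on Feb 2) brings us to Thursday, 2024-02-08, which is the last day of the objection period.
The date disbursement becomes effective: 10 calendar days after 2024-02-08 is 2024-02-18. That falls on a Sunday, so it rolls to the next business day, Monday, 2024-02-19.

2024-02-19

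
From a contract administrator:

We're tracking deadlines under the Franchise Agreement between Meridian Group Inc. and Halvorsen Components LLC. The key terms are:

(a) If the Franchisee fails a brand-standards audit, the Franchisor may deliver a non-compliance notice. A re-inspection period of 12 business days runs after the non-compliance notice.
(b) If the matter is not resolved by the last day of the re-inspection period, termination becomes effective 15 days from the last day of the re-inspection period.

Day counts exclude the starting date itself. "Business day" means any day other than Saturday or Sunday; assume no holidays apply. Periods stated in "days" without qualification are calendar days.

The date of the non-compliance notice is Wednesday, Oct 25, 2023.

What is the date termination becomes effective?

Nov 25, 2023

From Wednesday, Oct 25, 2023, 12 business days (Oct 26, Oct 27, Oct 30, Oct 31, …, Nov 8, Nov 9, Nov 10, skipping weekends) brings us to Friday, Nov 10, 2023, which is the last day of the re-inspection period.
The date termination becomes effective: 15 calendar days after Nov 10, 2023 is Nov 25, 2023.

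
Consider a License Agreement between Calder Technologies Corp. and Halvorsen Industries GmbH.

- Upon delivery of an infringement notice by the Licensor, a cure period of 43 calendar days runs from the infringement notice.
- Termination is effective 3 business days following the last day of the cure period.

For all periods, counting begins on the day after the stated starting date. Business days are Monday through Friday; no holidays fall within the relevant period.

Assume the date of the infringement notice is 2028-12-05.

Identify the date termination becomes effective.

The last day of the cure period: 43 calendar days after 2028-12-05 is 2029-01-17.
The date termination becomes effective: 3 business days after Wednesday, 2029-01-17, skipping weekends — Jan 18, Jan 19, Jan 22 — lands on Monday, 2029-01-22.

2029-01-22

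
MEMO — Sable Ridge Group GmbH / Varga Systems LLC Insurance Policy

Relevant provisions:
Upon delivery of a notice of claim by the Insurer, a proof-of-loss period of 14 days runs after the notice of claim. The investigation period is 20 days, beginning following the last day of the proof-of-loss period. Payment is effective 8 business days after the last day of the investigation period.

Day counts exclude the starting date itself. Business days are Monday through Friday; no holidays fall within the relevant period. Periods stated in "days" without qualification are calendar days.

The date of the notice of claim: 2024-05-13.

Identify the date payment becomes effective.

Adding 14 calendar days to 2024-05-13 gives 2024-05-27, which is the last day of the proof-of-loss period.
The last day of the investigation period: 20 calendar days after 2024-05-27 is 2024-06-16.
The date payment becomes effective: counting 8 business days from Sunday, 2024-06-16 (Jun 17, Jun 18, Jun 19, Jun 20, Jun 21, Jun 24, Jun 25, Jun 26, skipping weekends) reaches Wednesday, 2024-06-26.

2024-06-26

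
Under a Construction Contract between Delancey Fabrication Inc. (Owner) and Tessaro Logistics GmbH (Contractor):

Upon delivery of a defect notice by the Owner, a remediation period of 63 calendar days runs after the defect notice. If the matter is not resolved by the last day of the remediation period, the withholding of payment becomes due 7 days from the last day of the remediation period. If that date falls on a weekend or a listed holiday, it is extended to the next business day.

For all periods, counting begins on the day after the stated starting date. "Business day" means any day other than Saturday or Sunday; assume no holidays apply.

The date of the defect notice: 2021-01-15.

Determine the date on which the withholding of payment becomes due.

2021-03-26

Adding 63 calendar days to 2021-01-15 gives 2021-03-19, which is the last day of the remediation period.
The date on which the withholding of payment becomes due: 7 calendar days after 2021-03-19 is 2021-03-26. 2021-03-26 is a Friday, so no roll-forward applies.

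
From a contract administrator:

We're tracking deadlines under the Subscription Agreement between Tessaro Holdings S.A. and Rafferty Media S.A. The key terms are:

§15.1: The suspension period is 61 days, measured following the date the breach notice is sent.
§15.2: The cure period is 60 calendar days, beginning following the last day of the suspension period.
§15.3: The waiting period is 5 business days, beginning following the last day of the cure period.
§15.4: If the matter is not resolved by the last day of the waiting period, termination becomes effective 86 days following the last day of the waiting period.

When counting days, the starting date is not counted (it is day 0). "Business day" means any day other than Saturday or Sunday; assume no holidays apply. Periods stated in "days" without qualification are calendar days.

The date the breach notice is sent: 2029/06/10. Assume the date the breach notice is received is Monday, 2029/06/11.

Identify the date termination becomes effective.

2030/01/10

The last day of the suspension period: 61 calendar days after 2029/06/10 is 2029/08/10.
Adding 60 calendar days to 2029/08/10 gives 2029/10/09, which is the last day of the cure period.
The last day of the waiting period: 5 business days after Tuesday, 2029/10/09, skipping weekends — Oct 10, Oct 11, Oct 12, Oct 15, Oct 16 — lands on Tuesday, 2029/10/16.
Adding 86 calendar days to 2029/10/16 gives 2030/01/10, which is the date termination becomes effective.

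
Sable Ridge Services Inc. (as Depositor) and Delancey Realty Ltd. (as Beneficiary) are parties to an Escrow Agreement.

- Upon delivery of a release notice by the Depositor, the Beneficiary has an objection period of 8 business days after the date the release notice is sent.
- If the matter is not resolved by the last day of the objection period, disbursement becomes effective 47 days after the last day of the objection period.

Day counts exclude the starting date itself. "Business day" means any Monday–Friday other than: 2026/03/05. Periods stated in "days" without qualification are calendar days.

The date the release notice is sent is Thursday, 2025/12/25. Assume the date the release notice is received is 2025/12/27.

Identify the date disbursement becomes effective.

2026/02/22

From Thursday, 2025/12/25, 8 business days (Dec 26, Dec 29, Dec 30, Dec 31, Jan 1, Jan 2, Jan 5, Jan 6, skipping weekends) brings us to Tuesday, 2026/01/06, which is the last day of the objection period.
The date disbursement becomes effective: 2026/01/06 + 47 days = 2026/02/22.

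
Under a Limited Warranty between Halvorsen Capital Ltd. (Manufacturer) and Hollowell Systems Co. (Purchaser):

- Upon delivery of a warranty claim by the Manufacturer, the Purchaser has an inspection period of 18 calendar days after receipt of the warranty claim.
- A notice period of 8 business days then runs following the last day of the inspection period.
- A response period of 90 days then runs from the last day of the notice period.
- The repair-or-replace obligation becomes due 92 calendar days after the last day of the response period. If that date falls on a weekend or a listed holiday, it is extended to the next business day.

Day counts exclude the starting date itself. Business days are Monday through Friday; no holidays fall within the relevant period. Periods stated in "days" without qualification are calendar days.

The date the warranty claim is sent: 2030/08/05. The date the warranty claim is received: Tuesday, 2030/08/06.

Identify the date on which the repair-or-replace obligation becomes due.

Adding 18 calendar days to 2030/08/06 gives 2030/08/24, which is the last day of the inspection period.
From Saturday, 2030/08/24, 8 business days (Aug 26, Aug 27, Aug 28, Aug 29, Aug 30, Sep 2, Sep 3, Sep 4, skipping weekends) brings us to Wednesday, 2030/09/04, which is the last day of the notice period.
Adding 90 calendar days to 2030/09/04 gives 2030/12/03, which is the last day of the response period.
The date on which the repair-or-replace obligation becomes due: 2030/12/03 + 92 days = 2031/03/05. 2031/03/05 is a Wednesday, so no roll-forward applies.

2031/03/05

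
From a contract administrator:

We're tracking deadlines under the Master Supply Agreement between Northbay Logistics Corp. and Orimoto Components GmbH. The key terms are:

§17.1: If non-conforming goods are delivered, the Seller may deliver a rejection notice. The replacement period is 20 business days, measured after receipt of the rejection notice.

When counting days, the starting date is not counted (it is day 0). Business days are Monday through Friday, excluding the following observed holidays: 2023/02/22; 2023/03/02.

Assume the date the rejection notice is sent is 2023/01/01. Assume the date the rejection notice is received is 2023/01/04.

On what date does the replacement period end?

2023/02/01

The last day of the replacement period: 20 business days after Wednesday, 2023/01/04, skipping weekends — Jan 5, Jan 6, Jan 9, Jan 10, …, Jan 30, Jan 31, Feb 1 — lands on Wednesday, 2023/02/01.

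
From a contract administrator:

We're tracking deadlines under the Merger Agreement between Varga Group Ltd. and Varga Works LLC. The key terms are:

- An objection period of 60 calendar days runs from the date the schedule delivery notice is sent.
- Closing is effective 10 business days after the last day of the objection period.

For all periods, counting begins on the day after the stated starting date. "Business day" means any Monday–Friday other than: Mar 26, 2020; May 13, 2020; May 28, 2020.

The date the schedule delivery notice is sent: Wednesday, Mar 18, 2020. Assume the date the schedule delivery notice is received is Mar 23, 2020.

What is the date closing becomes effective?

The last day of the objection period: 60 calendar days after Mar 18, 2020 is May 17, 2020.
The date closing becomes effective: 10 business days after Sunday, May 17, 2020, skipping weekends and the listed holiday on May 28 — May 18, May 19, May 20, May 21, May 22, May 25, May 26, May 27, May 29, Jun 1 — lands on Monday, Jun 1, 2020.

Jun 1, 2020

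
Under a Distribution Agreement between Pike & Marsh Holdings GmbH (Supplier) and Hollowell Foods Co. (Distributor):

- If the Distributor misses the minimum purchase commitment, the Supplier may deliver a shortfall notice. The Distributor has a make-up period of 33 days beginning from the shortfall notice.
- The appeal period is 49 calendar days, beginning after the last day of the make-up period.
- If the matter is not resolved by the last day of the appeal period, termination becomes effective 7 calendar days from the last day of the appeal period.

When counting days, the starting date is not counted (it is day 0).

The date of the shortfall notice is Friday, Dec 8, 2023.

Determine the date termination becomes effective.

The last day of the make-up period: Dec 8, 2023 + 33 days = Jan 10, 2024.
The last day of the appeal period: 49 calendar days after Jan 10, 2024 is Feb 28, 2024.
The date termination becomes effective: 7 calendar days after Feb 28, 2024 is Mar 6, 2024.

Mar 6, 2024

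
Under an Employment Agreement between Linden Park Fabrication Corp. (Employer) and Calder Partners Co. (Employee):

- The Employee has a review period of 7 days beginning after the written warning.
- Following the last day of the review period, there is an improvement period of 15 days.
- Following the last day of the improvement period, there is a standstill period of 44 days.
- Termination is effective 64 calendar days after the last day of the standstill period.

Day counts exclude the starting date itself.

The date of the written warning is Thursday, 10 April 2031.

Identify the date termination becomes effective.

18 August 2031

The last day of the review period: 10 April 2031 + 7 days = 17 April 2031.
The last day of the improvement period: 15 calendar days after 17 April 2031 is 2 May 2031.
The last day of the standstill period: 44 calendar days after 2 May 2031 is 15 June 2031.
The date termination becomes effective: 15 June 2031 + 64 days = 18 August 2031.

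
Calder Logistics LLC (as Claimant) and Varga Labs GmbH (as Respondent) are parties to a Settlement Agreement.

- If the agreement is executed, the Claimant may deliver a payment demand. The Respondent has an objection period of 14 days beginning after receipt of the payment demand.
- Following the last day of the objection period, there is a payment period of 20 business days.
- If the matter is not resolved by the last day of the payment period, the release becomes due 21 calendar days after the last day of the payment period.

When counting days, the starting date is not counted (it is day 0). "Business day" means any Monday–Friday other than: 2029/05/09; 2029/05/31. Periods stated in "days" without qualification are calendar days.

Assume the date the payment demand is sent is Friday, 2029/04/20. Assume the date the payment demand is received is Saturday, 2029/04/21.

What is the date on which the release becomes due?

2029/06/26

Adding 14 calendar days to 2029/04/21 gives 2029/05/05, which is the last day of the objection period.
From Saturday, 2029/05/05, 20 business days (May 7, May 8, May 10, May 11, …, Jun 1, Jun 4, Jun 5, skipping weekends and the listed holidays on May 9, May 31) brings us to Tuesday, 2029/06/05, which is the last day of the payment period.
The date on which the release becomes due: 21 calendar days after 2029/06/05 is 2029/06/26.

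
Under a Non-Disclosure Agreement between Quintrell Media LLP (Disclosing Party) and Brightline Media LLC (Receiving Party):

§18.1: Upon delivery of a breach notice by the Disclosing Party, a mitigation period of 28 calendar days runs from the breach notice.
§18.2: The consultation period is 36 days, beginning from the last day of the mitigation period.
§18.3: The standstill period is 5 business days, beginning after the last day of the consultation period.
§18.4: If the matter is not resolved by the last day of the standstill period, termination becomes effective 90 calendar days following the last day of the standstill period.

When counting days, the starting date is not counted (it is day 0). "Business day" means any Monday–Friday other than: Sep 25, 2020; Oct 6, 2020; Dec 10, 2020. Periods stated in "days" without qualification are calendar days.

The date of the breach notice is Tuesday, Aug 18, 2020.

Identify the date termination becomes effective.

Jan 26, 2021

The last day of the mitigation period: 28 calendar days after Aug 18, 2020 is Sep 15, 2020.
The last day of the consultation period: Sep 15, 2020 + 36 days = Oct 21, 2020.
The last day of the standstill period: counting 5 business days from Wednesday, Oct 21, 2020 (Oct 22, Oct 23, Oct 26, Oct 27, Oct 28, skipping weekends) reaches Wednesday, Oct 28, 2020.
The date termination becomes effective: Oct 28, 2020 + 90 days = Jan 26, 2021.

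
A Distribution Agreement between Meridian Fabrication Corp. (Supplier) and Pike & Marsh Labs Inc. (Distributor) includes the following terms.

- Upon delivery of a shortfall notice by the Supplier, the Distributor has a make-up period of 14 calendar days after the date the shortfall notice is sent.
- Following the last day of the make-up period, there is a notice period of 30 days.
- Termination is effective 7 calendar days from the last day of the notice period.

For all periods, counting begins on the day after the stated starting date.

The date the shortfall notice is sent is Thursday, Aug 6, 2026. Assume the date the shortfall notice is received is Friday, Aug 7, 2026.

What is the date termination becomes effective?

Sep 26, 2026

The last day of the make-up period: 14 calendar days after Aug 6, 2026 is Aug 20, 2026.
The last day of the notice period: Aug 20, 2026 + 30 days = Sep 19, 2026.
Adding 7 calendar days to Sep 19, 2026 gives Sep 26, 2026, which is the date termination becomes effective.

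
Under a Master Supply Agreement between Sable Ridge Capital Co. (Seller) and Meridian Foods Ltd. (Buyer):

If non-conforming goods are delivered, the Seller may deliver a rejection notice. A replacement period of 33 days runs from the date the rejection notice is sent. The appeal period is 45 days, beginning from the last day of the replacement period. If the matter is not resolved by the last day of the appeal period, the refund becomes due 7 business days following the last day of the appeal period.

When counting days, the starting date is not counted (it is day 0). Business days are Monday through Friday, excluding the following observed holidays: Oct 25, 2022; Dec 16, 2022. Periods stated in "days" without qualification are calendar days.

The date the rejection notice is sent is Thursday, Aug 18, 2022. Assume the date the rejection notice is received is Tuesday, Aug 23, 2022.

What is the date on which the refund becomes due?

Nov 15, 2022

Adding 33 calendar days to Aug 18, 2022 gives Sep 20, 2022, which is the last day of the replacement period.
The last day of the appeal period: Sep 20, 2022 + 45 days = Nov 4, 2022.
From Friday, Nov 4, 2022, 7 business days (Nov 7, Nov 8, Nov 9, Nov 10, Nov 11, Nov 14, Nov 15, skipping weekends) brings us to Tuesday, Nov 15, 2022, which is the date on which the refund becomes due.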